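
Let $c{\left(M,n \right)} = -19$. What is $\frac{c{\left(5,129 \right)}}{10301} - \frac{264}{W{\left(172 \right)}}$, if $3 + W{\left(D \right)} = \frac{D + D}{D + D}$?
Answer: $\frac{1359713}{10301} \approx 132.0$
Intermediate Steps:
$W{\left(D \right)} = -2$ ($W{\left(D \right)} = -3 + \frac{D + D}{D + D} = -3 + \frac{2 D}{2 D} = -3 + 2 D \frac{1}{2 D} = -3 + 1 = -2$)
$\frac{c{\left(5,129 \right)}}{10301} - \frac{264}{W{\left(172 \right)}} = - \frac{19}{10301} - \frac{264}{-2} = \left(-19\right) \frac{1}{10301} - -132 = - \frac{19}{10301} + 132 = \frac{1359713}{10301}$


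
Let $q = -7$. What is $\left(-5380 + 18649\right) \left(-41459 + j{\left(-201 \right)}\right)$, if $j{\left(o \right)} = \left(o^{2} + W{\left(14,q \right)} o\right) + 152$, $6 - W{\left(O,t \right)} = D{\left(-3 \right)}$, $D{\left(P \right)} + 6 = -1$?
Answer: $-46693611$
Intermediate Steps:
$D{\left(P \right)} = -7$ ($D{\left(P \right)} = -6 - 1 = -7$)
$W{\left(O,t \right)} = 13$ ($W{\left(O,t \right)} = 6 - -7 = 6 + 7 = 13$)
$j{\left(o \right)} = 152 + o^{2} + 13 o$ ($j{\left(o \right)} = \left(o^{2} + 13 o\right) + 152 = 152 + o^{2} + 13 o$)
$\left(-5380 + 18649\right) \left(-41459 + j{\left(-201 \right)}\right) = \left(-5380 + 18649\right) \left(-41459 + \left(152 + \left(-201\right)^{2} + 13 \left(-201\right)\right)\right) = 13269 \left(-41459 + \left(152 + 40401 - 2613\right)\right) = 13269 \left(-41459 + 37940\right) = 13269 \left(-3519\right) = -46693611$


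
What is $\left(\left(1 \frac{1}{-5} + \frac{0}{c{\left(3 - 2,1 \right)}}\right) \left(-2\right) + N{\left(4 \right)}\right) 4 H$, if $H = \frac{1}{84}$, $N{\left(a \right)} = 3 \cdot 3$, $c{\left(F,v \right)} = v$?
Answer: $\frac{47}{105} \approx 0.44762$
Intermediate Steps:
$N{\left(a \right)} = 9$
$H = \frac{1}{84} \approx 0.011905$
$\left(\left(1 \frac{1}{-5} + \frac{0}{c{\left(3 - 2,1 \right)}}\right) \left(-2\right) + N{\left(4 \right)}\right) 4 H = \left(\left(1 \frac{1}{-5} + \frac{0}{1}\right) \left(-2\right) + 9\right) 4 \cdot \frac{1}{84} = \left(\left(1 \left(- \frac{1}{5}\right) + 0 \cdot 1\right) \left(-2\right) + 9\right) 4 \cdot \frac{1}{84} = \left(\left(- \frac{1}{5} + 0\right) \left(-2\right) + 9\right) 4 \cdot \frac{1}{84} = \left(\left(- \frac{1}{5}\right) \left(-2\right) + 9\right) 4 \cdot \frac{1}{84} = \left(\frac{2}{5} + 9\right) 4 \cdot \frac{1}{84} = \frac{47}{5} \cdot 4 \cdot \frac{1}{84} = \frac{188}{5} \cdot \frac{1}{84} = \frac{47}{105}$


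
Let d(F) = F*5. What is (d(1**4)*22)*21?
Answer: 2310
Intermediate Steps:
d(F) = 5*F
(d(1**4)*22)*21 = ((5*1**4)*22)*21 = ((5*1)*22)*21 = (5*22)*21 = 110*21 = 2310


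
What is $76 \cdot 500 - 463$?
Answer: $37537$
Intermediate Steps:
$76 \cdot 500 - 463 = 38000 - 463 = 37537$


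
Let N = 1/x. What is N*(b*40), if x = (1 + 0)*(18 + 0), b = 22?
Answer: 440/9 ≈ 48.889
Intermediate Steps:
x = 18 (x = 1*18 = 18)
N = 1/18 ≈ 0.055556
N*(b*40) = (22*40)/18 = (1/18)*880 = 440/9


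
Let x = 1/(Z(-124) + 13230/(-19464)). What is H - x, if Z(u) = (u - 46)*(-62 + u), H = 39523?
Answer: 4053995639981/102573075 ≈ 39523.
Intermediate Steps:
Z(u) = (-62 + u)*(-46 + u) (Z(u) = (-46 + u)*(-62 + u) = (-62 + u)*(-46 + u))
x = 3244/102573075 (x = 1/((2852 + (-124)² - 108*(-124)) + 13230/(-19464)) = 1/((2852 + 15376 + 13392) + 13230*(-1/19464)) = 1/(31620 - 2205/3244) = 1/(102573075/3244) = 3244/102573075 ≈ 3.1626e-5)
H - x = 39523 - 1*3244/102573075 = 39523 - 3244/102573075 = 4053995639981/102573075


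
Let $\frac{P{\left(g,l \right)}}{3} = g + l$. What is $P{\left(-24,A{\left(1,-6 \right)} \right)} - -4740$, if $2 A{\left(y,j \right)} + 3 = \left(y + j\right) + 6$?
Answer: $4665$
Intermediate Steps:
$A{\left(y,j \right)} = \frac{3}{2} + \frac{j}{2} + \frac{y}{2}$ ($A{\left(y,j \right)} = - \frac{3}{2} + \frac{\left(y + j\right) + 6}{2} = - \frac{3}{2} + \frac{\left(j + y\right) + 6}{2} = - \frac{3}{2} + \frac{6 + j + y}{2} = - \frac{3}{2} + \left(3 + \frac{j}{2} + \frac{y}{2}\right) = \frac{3}{2} + \frac{j}{2} + \frac{y}{2}$)
$P{\left(g,l \right)} = 3 g + 3 l$ ($P{\left(g,l \right)} = 3 \left(g + l\right) = 3 g + 3 l$)
$P{\left(-24,A{\left(1,-6 \right)} \right)} - -4740 = \left(3 \left(-24\right) + 3 \left(\frac{3}{2} + \frac{1}{2} \left(-6\right) + \frac{1}{2} \cdot 1\right)\right) - -4740 = \left(-72 + 3 \left(\frac{3}{2} - 3 + \frac{1}{2}\right)\right) + 4740 = \left(-72 + 3 \left(-1\right)\right) + 4740 = \left(-72 - 3\right) + 4740 = -75 + 4740 = 4665$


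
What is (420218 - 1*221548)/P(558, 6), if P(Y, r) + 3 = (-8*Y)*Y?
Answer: -39734/498183 ≈ -0.079758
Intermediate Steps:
P(Y, r) = -3 - 8*Y² (P(Y, r) = -3 + (-8*Y)*Y = -3 - 8*Y²)
(420218 - 1*221548)/P(558, 6) = (420218 - 1*221548)/(-3 - 8*558²) = (420218 - 221548)/(-3 - 8*311364) = 198670/(-3 - 2490912) = 198670/(-2490915) = 198670*(-1/2490915) = -39734/498183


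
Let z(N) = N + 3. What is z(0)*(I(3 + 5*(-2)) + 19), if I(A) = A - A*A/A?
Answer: 57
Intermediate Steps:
z(N) = 3 + N
I(A) = 0 (I(A) = A - A²/A = A - A = 0)
z(0)*(I(3 + 5*(-2)) + 19) = (3 + 0)*(0 + 19) = 3*19 = 57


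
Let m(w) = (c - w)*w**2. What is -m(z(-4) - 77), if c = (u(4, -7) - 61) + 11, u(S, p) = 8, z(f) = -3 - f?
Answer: -196384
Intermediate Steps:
c = -42 (c = (8 - 61) + 11 = -53 + 11 = -42)
m(w) = w**2*(-42 - w) (m(w) = (-42 - w)*w**2 = w**2*(-42 - w))
-m(z(-4) - 77) = -((-3 - 1*(-4)) - 77)**2*(-42 - ((-3 - 1*(-4)) - 77)) = -((-3 + 4) - 77)**2*(-42 - ((-3 + 4) - 77)) = -(1 - 77)**2*(-42 - (1 - 77)) = -(-76)**2*(-42 - 1*(-76)) = -5776*(-42 + 76) = -5776*34 = -1*196384 = -196384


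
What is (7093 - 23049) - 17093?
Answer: -33049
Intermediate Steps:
(7093 - 23049) - 17093 = -15956 - 17093 = -33049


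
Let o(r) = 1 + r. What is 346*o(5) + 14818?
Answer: 16894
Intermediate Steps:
346*o(5) + 14818 = 346*(1 + 5) + 14818 = 346*6 + 14818 = 2076 + 14818 = 16894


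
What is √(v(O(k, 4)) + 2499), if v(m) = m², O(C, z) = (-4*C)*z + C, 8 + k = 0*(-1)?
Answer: √16899 ≈ 130.00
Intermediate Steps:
k = -8 (k = -8 + 0*(-1) = -8 + 0 = -8)
O(C, z) = C - 4*C*z (O(C, z) = -4*C*z + C = C - 4*C*z)
√(v(O(k, 4)) + 2499) = √((-8*(1 - 4*4))² + 2499) = √((-8*(1 - 16))² + 2499) = √((-8*(-15))² + 2499) = √(120² + 2499) = √(14400 + 2499) = √16899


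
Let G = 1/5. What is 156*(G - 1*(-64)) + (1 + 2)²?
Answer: 50121/5 ≈ 10024.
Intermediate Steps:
G = ⅕ ≈ 0.20000
156*(G - 1*(-64)) + (1 + 2)² = 156*(⅕ - 1*(-64)) + (1 + 2)² = 156*(⅕ + 64) + 3² = 156*(321/5) + 9 = 50076/5 + 9 = 50121/5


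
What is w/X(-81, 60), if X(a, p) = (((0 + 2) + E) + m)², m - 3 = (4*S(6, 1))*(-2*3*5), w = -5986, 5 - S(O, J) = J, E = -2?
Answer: -5986/227529 ≈ -0.026309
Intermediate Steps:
S(O, J) = 5 - J
m = -477 (m = 3 + (4*(5 - 1*1))*(-2*3*5) = 3 + (4*(5 - 1))*(-6*5) = 3 + (4*4)*(-30) = 3 + 16*(-30) = 3 - 480 = -477)
X(a, p) = 227529 (X(a, p) = (((0 + 2) - 2) - 477)² = ((2 - 2) - 477)² = (0 - 477)² = (-477)² = 227529)
w/X(-81, 60) = -5986/227529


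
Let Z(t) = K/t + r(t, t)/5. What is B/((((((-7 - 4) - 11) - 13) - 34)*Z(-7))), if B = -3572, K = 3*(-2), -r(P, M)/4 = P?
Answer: 62510/7797 ≈ 8.0172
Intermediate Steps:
r(P, M) = -4*P
K = -6
Z(t) = -6/t - 4*t/5
B/((((((-7 - 4) - 11) - 13) - 34)*Z(-7))) = -3572*1/((-6/(-7) - ⅘*(-7))*((((-7 - 4) - 11) - 13) - 34)) = -3572*1/((-6*(-⅐) + 28/5)*(((-11 - 11) - 13) - 34)) = -3572*1/((6/7 + 28/5)*((-22 - 13) - 34)) = -3572*35/(226*(-35 - 34)) = -3572/((-69*226/35)) = -3572/(-15594/35) = -3572*(-35/15594) = 62510/7797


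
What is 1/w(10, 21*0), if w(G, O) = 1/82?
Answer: 82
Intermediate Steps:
w(G, O) = 1/82
1/w(10, 21*0) = 1/(1/82) = 82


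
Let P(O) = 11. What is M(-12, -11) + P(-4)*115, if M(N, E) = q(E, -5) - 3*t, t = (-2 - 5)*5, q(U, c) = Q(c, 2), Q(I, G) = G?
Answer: 1372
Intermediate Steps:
q(U, c) = 2
t = -35 (t = -7*5 = -35)
M(N, E) = 107 (M(N, E) = 2 - 3*(-35) = 2 + 105 = 107)
M(-12, -11) + P(-4)*115 = 107 + 11*115 = 107 + 1265 = 1372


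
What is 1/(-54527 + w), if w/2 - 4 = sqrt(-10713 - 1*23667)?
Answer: -18173/990819627 - 4*I*sqrt(955)/990819627 ≈ -1.8341e-5 - 1.2476e-7*I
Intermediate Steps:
w = 8 + 12*I*sqrt(955) (w = 8 + 2*sqrt(-10713 - 1*23667) = 8 + 2*sqrt(-10713 - 23667) = 8 + 2*sqrt(-34380) = 8 + 2*(6*I*sqrt(955)) = 8 + 12*I*sqrt(955) ≈ 8.0 + 370.84*I)
1/(-54527 + w) = 1/(-54527 + (8 + 12*I*sqrt(955))) = 1/(-54519 + 12*I*sqrt(955))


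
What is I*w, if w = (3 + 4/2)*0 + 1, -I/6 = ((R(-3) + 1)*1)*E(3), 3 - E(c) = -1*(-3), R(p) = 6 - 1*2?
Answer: 0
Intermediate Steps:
R(p) = 4 (R(p) = 6 - 2 = 4)
E(c) = 0 (E(c) = 3 - (-1)*(-3) = 3 - 1*3 = 3 - 3 = 0)
I = 0 (I = -6*(4 + 1)*1*0 = -6*5*1*0 = -30*0 = -6*0 = 0)
w = 1 (w = (3 + 4*(1/2))*0 + 1 = (3 + 2)*0 + 1 = 5*0 + 1 = 0 + 1 = 1)
I*w = 0*1 = 0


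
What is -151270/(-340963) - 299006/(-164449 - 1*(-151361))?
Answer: 7423557467/318751696 ≈ 23.289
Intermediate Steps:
-151270/(-340963) - 299006/(-164449 - 1*(-151361)) = -151270*(-1/340963) - 299006/(-164449 + 151361) = 21610/48709 - 299006/(-13088) = 21610/48709 - 299006*(-1/13088) = 21610/48709 + 149503/6544 = 7423557467/318751696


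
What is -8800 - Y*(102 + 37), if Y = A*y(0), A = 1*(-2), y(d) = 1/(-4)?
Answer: -17739/2 ≈ -8869.5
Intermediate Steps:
y(d) = -¼
A = -2
Y = ½ (Y = -2*(-¼) = ½ ≈ 0.50000)
-8800 - Y*(102 + 37) = -8800 - (102 + 37)/2 = -8800 - 139/2 = -17739/2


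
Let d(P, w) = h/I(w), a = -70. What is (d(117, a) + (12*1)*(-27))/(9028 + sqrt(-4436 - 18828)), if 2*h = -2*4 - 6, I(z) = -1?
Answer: -715469/20382012 + 317*I*sqrt(1454)/20382012 ≈ -0.035103 + 0.00059305*I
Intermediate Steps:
h = -7 (h = (-2*4 - 6)/2 = (-8 - 6)/2 = (1/2)*(-14) = -7)
d(P, w) = 7 (d(P, w) = -7/(-1) = -7*(-1) = 7)
(d(117, a) + (12*1)*(-27))/(9028 + sqrt(-4436 - 18828)) = (7 + (12*1)*(-27))/(9028 + sqrt(-4436 - 18828)) = (7 + 12*(-27))/(9028 + sqrt(-23264)) = (7 - 324)/(9028 + 4*I*sqrt(1454)) = -317/(9028 + 4*I*sqrt(1454))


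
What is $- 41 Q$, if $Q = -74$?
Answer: $3034$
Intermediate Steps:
$- 41 Q = \left(-41\right) \left(-74\right) = 3034$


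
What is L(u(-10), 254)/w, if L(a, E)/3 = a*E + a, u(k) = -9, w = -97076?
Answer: 6885/97076 ≈ 0.070924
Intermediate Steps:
L(a, E) = 3*a + 3*E*a (L(a, E) = 3*(a*E + a) = 3*(E*a + a) = 3*(a + E*a) = 3*a + 3*E*a)
L(u(-10), 254)/w = (3*(-9)*(1 + 254))/(-97076) = (3*(-9)*255)*(-1/97076) = -6885*(-1/97076) = 6885/97076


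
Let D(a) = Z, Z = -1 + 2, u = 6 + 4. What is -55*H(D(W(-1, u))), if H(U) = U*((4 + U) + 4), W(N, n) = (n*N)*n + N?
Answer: -495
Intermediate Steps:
u = 10
W(N, n) = N + N*n² (W(N, n) = (N*n)*n + N = N*n² + N = N + N*n²)
Z = 1
D(a) = 1
H(U) = U*(8 + U)
-55*H(D(W(-1, u))) = -55*(8 + 1) = -55*9 = -495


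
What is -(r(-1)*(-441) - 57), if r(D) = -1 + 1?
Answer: 57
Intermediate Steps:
r(D) = 0
-(r(-1)*(-441) - 57) = -(0*(-441) - 57) = -(0 - 57) = -1*(-57) = 57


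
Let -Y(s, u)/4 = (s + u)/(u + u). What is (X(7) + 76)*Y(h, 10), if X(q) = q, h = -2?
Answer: -664/5 ≈ -132.80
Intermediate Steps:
Y(s, u) = -2*(s + u)/u (Y(s, u) = -4*(s + u)/(u + u) = -4*(s + u)/(2*u) = -4*(s + u)*1/(2*u) = -2*(s + u)/u)
(X(7) + 76)*Y(h, 10) = (7 + 76)*(-2 - 2*(-2)/10) = 83*(-2 - 2*(-2)*⅒) = 83*(-2 + ⅖) = 83*(-8/5) = -664/5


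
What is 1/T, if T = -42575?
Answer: -1/42575 ≈ -2.3488e-5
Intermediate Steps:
1/T = 1/(-42575) = -1/42575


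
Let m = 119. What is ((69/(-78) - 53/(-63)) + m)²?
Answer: 37966912201/2683044 ≈ 14151.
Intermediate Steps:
((69/(-78) - 53/(-63)) + m)² = ((69/(-78) - 53/(-63)) + 119)² = ((69*(-1/78) - 53*(-1/63)) + 119)² = ((-23/26 + 53/63) + 119)² = (-71/1638 + 119)² = (194851/1638)² = 37966912201/2683044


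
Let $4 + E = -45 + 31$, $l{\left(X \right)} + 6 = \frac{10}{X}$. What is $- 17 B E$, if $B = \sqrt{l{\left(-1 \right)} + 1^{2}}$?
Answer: $306 i \sqrt{15} \approx 1185.1 i$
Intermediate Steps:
$l{\left(X \right)} = -6 + \frac{10}{X}$
$E = -18$ ($E = -4 + \left(-45 + 31\right) = -4 - 14 = -18$)
$B = i \sqrt{15}$ ($B = \sqrt{\left(-6 + \frac{10}{-1}\right) + 1^{2}} = \sqrt{\left(-6 + 10 \left(-1\right)\right) + 1} = \sqrt{\left(-6 - 10\right) + 1} = \sqrt{-16 + 1} = \sqrt{-15} = i \sqrt{15} \approx 3.873 i$)
$- 17 B E = - 17 i \sqrt{15} \left(-18\right) = 306 i \sqrt{15}$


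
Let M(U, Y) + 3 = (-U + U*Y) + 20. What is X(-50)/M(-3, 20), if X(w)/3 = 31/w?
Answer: 93/2000 ≈ 0.046500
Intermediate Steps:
M(U, Y) = 17 - U + U*Y (M(U, Y) = -3 + ((-U + U*Y) + 20) = -3 + (20 - U + U*Y) = 17 - U + U*Y)
X(w) = 93/w (X(w) = 3*(31/w) = 93/w)
X(-50)/M(-3, 20) = (93/(-50))/(17 - 1*(-3) - 3*20) = (93*(-1/50))/(17 + 3 - 60) = -93/50/(-40) = -1/40*(-93/50) = 93/2000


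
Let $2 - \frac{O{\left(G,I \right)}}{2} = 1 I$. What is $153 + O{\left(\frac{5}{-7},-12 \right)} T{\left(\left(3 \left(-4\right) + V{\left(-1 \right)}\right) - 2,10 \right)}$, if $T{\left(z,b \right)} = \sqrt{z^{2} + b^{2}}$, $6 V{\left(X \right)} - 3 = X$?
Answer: $153 + \frac{28 \sqrt{2581}}{3} \approx 627.17$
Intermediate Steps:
$V{\left(X \right)} = \frac{1}{2} + \frac{X}{6}$
$O{\left(G,I \right)} = 4 - 2 I$ ($O{\left(G,I \right)} = 4 - 2 \cdot 1 I = 4 - 2 I$)
$T{\left(z,b \right)} = \sqrt{b^{2} + z^{2}}$
$153 + O{\left(\frac{5}{-7},-12 \right)} T{\left(\left(3 \left(-4\right) + V{\left(-1 \right)}\right) - 2,10 \right)} = 153 + \left(4 - -24\right) \sqrt{10^{2} + \left(\left(3 \left(-4\right) + \left(\frac{1}{2} + \frac{1}{6} \left(-1\right)\right)\right) - 2\right)^{2}} = 153 + \left(4 + 24\right) \sqrt{100 + \left(\left(-12 + \left(\frac{1}{2} - \frac{1}{6}\right)\right) - 2\right)^{2}} = 153 + 28 \sqrt{100 + \left(\left(-12 + \frac{1}{3}\right) - 2\right)^{2}} = 153 + 28 \sqrt{100 + \left(- \frac{35}{3} - 2\right)^{2}} = 153 + 28 \sqrt{100 + \left(- \frac{41}{3}\right)^{2}} = 153 + 28 \sqrt{100 + \frac{1681}{9}} = 153 + 28 \sqrt{\frac{2581}{9}} = 153 + 28 \frac{\sqrt{2581}}{3} = 153 + \frac{28 \sqrt{2581}}{3}$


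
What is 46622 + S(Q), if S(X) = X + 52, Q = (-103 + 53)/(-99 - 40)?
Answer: 6487736/139 ≈ 46674.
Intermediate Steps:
Q = 50/139 (Q = -50/(-139) = -50*(-1/139) = 50/139 ≈ 0.35971)
S(X) = 52 + X
46622 + S(Q) = 46622 + (52 + 50/139) = 46622 + 7278/139 = 6487736/139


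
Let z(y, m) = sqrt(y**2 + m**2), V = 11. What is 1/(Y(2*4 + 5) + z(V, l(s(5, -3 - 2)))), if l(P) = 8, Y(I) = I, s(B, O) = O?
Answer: -13/16 + sqrt(185)/16 ≈ 0.037592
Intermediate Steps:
z(y, m) = sqrt(m**2 + y**2)
1/(Y(2*4 + 5) + z(V, l(s(5, -3 - 2)))) = 1/((2*4 + 5) + sqrt(8**2 + 11**2)) = 1/((8 + 5) + sqrt(64 + 121)) = 1/(13 + sqrt(185))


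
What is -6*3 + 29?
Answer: 11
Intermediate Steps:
-6*3 + 29 = -18 + 29 = 11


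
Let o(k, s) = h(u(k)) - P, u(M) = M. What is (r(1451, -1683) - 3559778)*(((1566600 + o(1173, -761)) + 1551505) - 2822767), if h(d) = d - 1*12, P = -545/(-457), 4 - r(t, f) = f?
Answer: -482119544338318/457 ≈ -1.0550e+12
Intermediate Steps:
r(t, f) = 4 - f
P = 545/457 (P = -545*(-1/457) = 545/457 ≈ 1.1926)
h(d) = -12 + d (h(d) = d - 12 = -12 + d)
o(k, s) = -6029/457 + k (o(k, s) = (-12 + k) - 1*545/457 = (-12 + k) - 545/457 = -6029/457 + k)
(r(1451, -1683) - 3559778)*(((1566600 + o(1173, -761)) + 1551505) - 2822767) = ((4 - 1*(-1683)) - 3559778)*(((1566600 + (-6029/457 + 1173)) + 1551505) - 2822767) = ((4 + 1683) - 3559778)*(((1566600 + 530032/457) + 1551505) - 2822767) = (1687 - 3559778)*((716466232/457 + 1551505) - 2822767) = -3558091*(1425504017/457 - 2822767) = -3558091*135499498/457 = -482119544338318/457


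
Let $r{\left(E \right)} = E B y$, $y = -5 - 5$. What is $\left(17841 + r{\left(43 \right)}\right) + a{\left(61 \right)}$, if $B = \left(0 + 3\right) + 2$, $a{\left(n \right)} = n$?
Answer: $15752$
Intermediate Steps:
$y = -10$ ($y = -5 - 5 = -10$)
$B = 5$ ($B = 3 + 2 = 5$)
$r{\left(E \right)} = - 50 E$ ($r{\left(E \right)} = E 5 \left(-10\right) = 5 E \left(-10\right) = - 50 E$)
$\left(17841 + r{\left(43 \right)}\right) + a{\left(61 \right)} = \left(17841 - 2150\right) + 61 = 15691 + 61 = 15752$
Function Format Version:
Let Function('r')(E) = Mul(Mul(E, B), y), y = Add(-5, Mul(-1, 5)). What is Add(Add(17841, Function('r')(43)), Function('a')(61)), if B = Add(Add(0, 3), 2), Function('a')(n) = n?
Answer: 15752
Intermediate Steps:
y = -10 (y = Add(-5, -5) = -10)
B = 5 (B = Add(3, 2) = 5)
Function('r')(E) = Mul(-50, E) (Function('r')(E) = Mul(Mul(E, 5), -10) = Mul(Mul(5, E), -10) = Mul(-50, E))
Add(Add(17841, Function('r')(43)), Function('a')(61)) = Add(Add(17841, Mul(-50, 43)), 61) = Add(Add(17841, -2150), 61) = Add(15691, 61) = 15752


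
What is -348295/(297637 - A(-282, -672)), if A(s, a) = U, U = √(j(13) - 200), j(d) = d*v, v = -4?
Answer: -103665478915/88587784021 - 2089770*I*√7/88587784021 ≈ -1.1702 - 6.2413e-5*I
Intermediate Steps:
j(d) = -4*d (j(d) = d*(-4) = -4*d)
U = 6*I*√7 (U = √(-4*13 - 200) = √(-52 - 200) = √(-252) = 6*I*√7 ≈ 15.875*I)
A(s, a) = 6*I*√7
-348295/(297637 - A(-282, -672)) = -348295/(297637 - 6*I*√7)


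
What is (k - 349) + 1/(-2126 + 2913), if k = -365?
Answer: -561917/787 ≈ -714.00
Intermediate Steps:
(k - 349) + 1/(-2126 + 2913) = (-365 - 349) + 1/(-2126 + 2913) = -714 + 1/787 = -561917/787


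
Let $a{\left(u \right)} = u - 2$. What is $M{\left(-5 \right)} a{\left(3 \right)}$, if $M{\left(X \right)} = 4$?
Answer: $4$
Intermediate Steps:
$a{\left(u \right)} = -2 + u$
$M{\left(-5 \right)} a{\left(3 \right)} = 4 \left(-2 + 3\right) = 4 \cdot 1 = 4$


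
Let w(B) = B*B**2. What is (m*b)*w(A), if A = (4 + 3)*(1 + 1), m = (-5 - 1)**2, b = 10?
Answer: 987840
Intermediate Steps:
m = 36 (m = (-6)**2 = 36)
A = 14 (A = 7*2 = 14)
w(B) = B**3
(m*b)*w(A) = (36*10)*14**3 = 360*2744 = 987840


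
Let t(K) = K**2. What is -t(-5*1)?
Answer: -25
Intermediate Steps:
-t(-5*1) = -(-5*1)**2 = -1*(-5)**2 = -1*25 = -25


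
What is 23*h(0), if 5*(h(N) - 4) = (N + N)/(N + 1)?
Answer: 92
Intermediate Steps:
h(N) = 4 + 2*N/(5*(1 + N)) (h(N) = 4 + ((N + N)/(N + 1))/5 = 4 + ((2*N)/(1 + N))/5 = 4 + (2*N/(1 + N))/5 = 4 + 2*N/(5*(1 + N)))
23*h(0) = 23*(2*(10 + 11*0)/(5*(1 + 0))) = 23*((2/5)*(10 + 0)/1) = 23*((2/5)*1*10) = 23*4 = 92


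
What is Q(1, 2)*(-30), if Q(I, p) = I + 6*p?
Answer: -390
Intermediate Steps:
Q(1, 2)*(-30) = (1 + 6*2)*(-30) = (1 + 12)*(-30) = 13*(-30) = -390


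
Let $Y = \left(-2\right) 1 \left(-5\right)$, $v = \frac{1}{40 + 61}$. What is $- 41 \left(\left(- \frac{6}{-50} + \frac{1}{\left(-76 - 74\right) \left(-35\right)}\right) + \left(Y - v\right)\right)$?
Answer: $- \frac{219800221}{530250} \approx -414.52$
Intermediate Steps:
$v = \frac{1}{101} \approx 0.009901$
$Y = 10$ ($Y = \left(-2\right) \left(-5\right) = 10$)
$- 41 \left(\left(- \frac{6}{-50} + \frac{1}{\left(-76 - 74\right) \left(-35\right)}\right) + \left(Y - v\right)\right) = - 41 \left(\left(- \frac{6}{-50} + \frac{1}{\left(-76 - 74\right) \left(-35\right)}\right) + \left(10 - \frac{1}{101}\right)\right) = - 41 \left(\left(\left(-6\right) \left(- \frac{1}{50}\right) + \frac{1}{-150} \left(- \frac{1}{35}\right)\right) + \left(10 - \frac{1}{101}\right)\right) = - 41 \left(\left(\frac{3}{25} - - \frac{1}{5250}\right) + \frac{1009}{101}\right) = - 41 \left(\left(\frac{3}{25} + \frac{1}{5250}\right) + \frac{1009}{101}\right) = - 41 \left(\frac{631}{5250} + \frac{1009}{101}\right) = \left(-41\right) \frac{5360981}{530250} = - \frac{219800221}{530250}$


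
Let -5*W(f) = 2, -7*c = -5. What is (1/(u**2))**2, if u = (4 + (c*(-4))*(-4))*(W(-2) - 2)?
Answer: 1500625/2821109907456 ≈ 5.3193e-7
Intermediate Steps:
c = 5/7 (c = -1/7*(-5) = 5/7 ≈ 0.71429)
W(f) = -2/5 (W(f) = -1/5*2 = -2/5)
u = -1296/35 (u = (4 + ((5/7)*(-4))*(-4))*(-2/5 - 2) = (4 - 20/7*(-4))*(-12/5) = (4 + 80/7)*(-12/5) = (108/7)*(-12/5) = -1296/35 ≈ -37.029)
(1/(u**2))**2 = (1/((-1296/35)**2))**2 = (1/(1679616/1225))**2 = (1225/1679616)**2 = 1500625/2821109907456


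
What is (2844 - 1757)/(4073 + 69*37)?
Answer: 1087/6626 ≈ 0.16405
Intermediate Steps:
(2844 - 1757)/(4073 + 69*37) = 1087/(4073 + 2553) = 1087/6626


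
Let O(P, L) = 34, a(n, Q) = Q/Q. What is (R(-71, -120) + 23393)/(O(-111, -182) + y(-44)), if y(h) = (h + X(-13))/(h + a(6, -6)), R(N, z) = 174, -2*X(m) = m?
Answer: 2026762/2999 ≈ 675.81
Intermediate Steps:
a(n, Q) = 1
X(m) = -m/2
y(h) = (13/2 + h)/(1 + h) (y(h) = (h - ½*(-13))/(h + 1) = (h + 13/2)/(1 + h) = (13/2 + h)/(1 + h))
(R(-71, -120) + 23393)/(O(-111, -182) + y(-44)) = (174 + 23393)/(34 + (13/2 - 44)/(1 - 44)) = 23567/(34 - 75/2/(-43)) = 23567/(34 - 1/43*(-75/2)) = 23567/(34 + 75/86) = 23567/(2999/86) = 23567*(86/2999) = 2026762/2999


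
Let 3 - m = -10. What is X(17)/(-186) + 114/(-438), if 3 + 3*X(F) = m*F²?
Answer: -142322/20367 ≈ -6.9879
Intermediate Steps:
m = 13 (m = 3 - 1*(-10) = 3 + 10 = 13)
X(F) = -1 + 13*F²/3 (X(F) = -1 + (13*F²)/3 = -1 + 13*F²/3)
X(17)/(-186) + 114/(-438) = (-1 + (13/3)*17²)/(-186) + 114/(-438) = (-1 + (13/3)*289)*(-1/186) + 114*(-1/438) = (-1 + 3757/3)*(-1/186) - 19/73 = (3754/3)*(-1/186) - 19/73 = -1877/279 - 19/73 = -142322/20367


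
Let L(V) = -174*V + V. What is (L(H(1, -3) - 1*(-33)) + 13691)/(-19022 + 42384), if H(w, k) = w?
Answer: 7809/23362 ≈ 0.33426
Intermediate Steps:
L(V) = -173*V
(L(H(1, -3) - 1*(-33)) + 13691)/(-19022 + 42384) = (-173*(1 - 1*(-33)) + 13691)/(-19022 + 42384) = (-173*(1 + 33) + 13691)/23362 = (-173*34 + 13691)*(1/23362) = (-5882 + 13691)*(1/23362) = 7809*(1/23362) = 7809/23362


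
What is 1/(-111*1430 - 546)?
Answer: -1/159276 ≈ -6.2784e-6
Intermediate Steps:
1/(-111*1430 - 546) = 1/(-158730 - 546) = 1/(-159276) = -1/159276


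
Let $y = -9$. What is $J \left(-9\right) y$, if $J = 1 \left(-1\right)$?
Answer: $-81$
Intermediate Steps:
$J = -1$
$J \left(-9\right) y = \left(-1\right) \left(-9\right) \left(-9\right) = 9 \left(-9\right) = -81$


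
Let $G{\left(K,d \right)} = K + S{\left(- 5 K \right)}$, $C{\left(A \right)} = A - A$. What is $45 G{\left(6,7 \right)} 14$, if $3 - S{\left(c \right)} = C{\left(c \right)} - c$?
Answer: $-13230$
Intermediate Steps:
$C{\left(A \right)} = 0$
$S{\left(c \right)} = 3 + c$ ($S{\left(c \right)} = 3 - \left(0 - c\right) = 3 - - c = 3 + c$)
$G{\left(K,d \right)} = 3 - 4 K$ ($G{\left(K,d \right)} = K - \left(-3 + 5 K\right) = 3 - 4 K$)
$45 G{\left(6,7 \right)} 14 = 45 \left(3 - 24\right) 14 = 45 \left(-21\right) 14 = \left(-945\right) 14 = -13230$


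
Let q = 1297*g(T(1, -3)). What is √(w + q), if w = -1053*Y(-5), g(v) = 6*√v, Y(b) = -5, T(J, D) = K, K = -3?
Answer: √(5265 + 7782*I*√3) ≈ 99.337 + 67.844*I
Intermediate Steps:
T(J, D) = -3
w = 5265 (w = -1053*(-5) = 5265)
q = 7782*I*√3 (q = 1297*(6*√(-3)) = 1297*(6*(I*√3)) = 1297*(6*I*√3) = 7782*I*√3 ≈ 13479.0*I)
√(w + q) = √(5265 + 7782*I*√3)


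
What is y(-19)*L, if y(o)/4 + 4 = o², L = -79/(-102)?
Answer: 1106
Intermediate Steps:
L = 79/102 (L = -79*(-1/102) = 79/102 ≈ 0.77451)
y(o) = -16 + 4*o²
y(-19)*L = (-16 + 4*(-19)²)*(79/102) = (-16 + 4*361)*(79/102) = (-16 + 1444)*(79/102) = 1428*(79/102) = 1106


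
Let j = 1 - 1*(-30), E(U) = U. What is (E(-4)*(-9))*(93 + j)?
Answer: 4464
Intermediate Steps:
j = 31 (j = 1 + 30 = 31)
(E(-4)*(-9))*(93 + j) = (-4*(-9))*(93 + 31) = 36*124 = 4464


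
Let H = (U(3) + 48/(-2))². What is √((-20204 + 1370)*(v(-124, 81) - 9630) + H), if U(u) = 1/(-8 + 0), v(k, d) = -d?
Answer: 17*√40503265/8 ≈ 13524.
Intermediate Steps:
U(u) = -⅛ (U(u) = 1/(-8) = -⅛)
H = 37249/64 (H = (-⅛ + 48/(-2))² = (-⅛ + 48*(-½))² = (-⅛ - 24)² = (-193/8)² = 37249/64 ≈ 582.02)
√((-20204 + 1370)*(v(-124, 81) - 9630) + H) = √((-20204 + 1370)*(-1*81 - 9630) + 37249/64) = √(-18834*(-81 - 9630) + 37249/64) = √(-18834*(-9711) + 37249/64) = √(182896974 + 37249/64) = √(11705443585/64) = 17*√40503265/8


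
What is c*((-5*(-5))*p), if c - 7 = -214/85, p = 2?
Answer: 3810/17 ≈ 224.12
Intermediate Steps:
c = 381/85 (c = 7 - 214/85 = 381/85 ≈ 4.4824)
c*((-5*(-5))*p) = 381*(-5*(-5)*2)/85 = 381*(25*2)/85 = (381/85)*50 = 3810/17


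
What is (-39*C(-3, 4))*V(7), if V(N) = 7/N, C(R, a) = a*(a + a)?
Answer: -1248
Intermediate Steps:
C(R, a) = 2*a² (C(R, a) = a*(2*a) = 2*a²)
(-39*C(-3, 4))*V(7) = (-78*4²)*(7/7) = (-78*16)*(7*(⅐)) = -39*32*1 = -1248*1 = -1248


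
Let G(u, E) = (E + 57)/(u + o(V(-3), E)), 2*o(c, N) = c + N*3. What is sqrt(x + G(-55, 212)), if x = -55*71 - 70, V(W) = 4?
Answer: I*sqrt(279073090)/265 ≈ 63.04*I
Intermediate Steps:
o(c, N) = c/2 + 3*N/2 (o(c, N) = (c + N*3)/2 = (c + 3*N)/2 = c/2 + 3*N/2)
G(u, E) = (57 + E)/(2 + u + 3*E/2) (G(u, E) = (E + 57)/(u + ((1/2)*4 + 3*E/2)) = (57 + E)/(u + (2 + 3*E/2)) = (57 + E)/(2 + u + 3*E/2))
x = -3975 (x = -3905 - 70 = -3975)
sqrt(x + G(-55, 212)) = sqrt(-3975 + 2*(57 + 212)/(4 + 2*(-55) + 3*212)) = sqrt(-3975 + 2*269/(4 - 110 + 636)) = sqrt(-3975 + 2*269/530) = sqrt(-3975 + 2*(1/530)*269) = sqrt(-3975 + 269/265) = sqrt(-1053106/265) = I*sqrt(279073090)/265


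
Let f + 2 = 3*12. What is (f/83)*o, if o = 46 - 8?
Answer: 1292/83 ≈ 15.566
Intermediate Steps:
f = 34 (f = -2 + 3*12 = -2 + 36 = 34)
o = 38
(f/83)*o = (34/83)*38 = 1292/83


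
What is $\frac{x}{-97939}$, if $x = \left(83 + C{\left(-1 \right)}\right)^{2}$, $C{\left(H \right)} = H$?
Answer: $- \frac{6724}{97939} \approx -0.068655$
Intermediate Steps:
$x = 6724$ ($x = \left(83 - 1\right)^{2} = 82^{2} = 6724$)
$\frac{x}{-97939} = \frac{6724}{-97939} = 6724 \left(- \frac{1}{97939}\right) = - \frac{6724}{97939}$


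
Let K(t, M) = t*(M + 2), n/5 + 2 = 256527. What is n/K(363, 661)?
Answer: 1282625/240669 ≈ 5.3294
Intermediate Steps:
n = 1282625 (n = -10 + 5*256527 = -10 + 1282635 = 1282625)
K(t, M) = t*(2 + M)
n/K(363, 661) = 1282625/((363*(2 + 661))) = 1282625/((363*663)) = 1282625/240669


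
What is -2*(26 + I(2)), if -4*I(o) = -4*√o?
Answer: -52 - 2*√2 ≈ -54.828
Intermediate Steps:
I(o) = √o (I(o) = -(-1)*√o = √o)
-2*(26 + I(2)) = -2*(26 + √2) = -52 - 2*√2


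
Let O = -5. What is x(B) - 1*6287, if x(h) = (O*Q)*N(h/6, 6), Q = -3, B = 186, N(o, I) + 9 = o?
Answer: -5957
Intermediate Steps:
N(o, I) = -9 + o
x(h) = -135 + 5*h/2 (x(h) = (-5*(-3))*(-9 + h/6) = 15*(-9 + h*(1/6)) = 15*(-9 + h/6) = -135 + 5*h/2)
x(B) - 1*6287 = (-135 + (5/2)*186) - 1*6287 = (-135 + 465) - 6287 = 330 - 6287 = -5957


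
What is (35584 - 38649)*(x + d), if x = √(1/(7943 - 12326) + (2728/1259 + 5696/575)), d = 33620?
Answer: -103045300 - 613*√540194882076573233/42306177 ≈ -1.0306e+8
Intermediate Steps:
x = √540194882076573233/211530885 (x = √(1/(-4383) + (2728*(1/1259) + 5696*(1/575))) = √(-1/4383 + (2728/1259 + 5696/575)) = √(-1/4383 + 8739864/723925) = √(38306099987/3172963275) = √540194882076573233/211530885 ≈ 3.4746)
(35584 - 38649)*(x + d) = (35584 - 38649)*(√540194882076573233/211530885 + 33620) = -3065*(33620 + √540194882076573233/211530885) = -103045300 - 613*√540194882076573233/42306177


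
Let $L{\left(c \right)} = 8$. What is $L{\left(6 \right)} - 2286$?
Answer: $-2278$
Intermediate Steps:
$L{\left(6 \right)} - 2286 = 8 - 2286 = -2278$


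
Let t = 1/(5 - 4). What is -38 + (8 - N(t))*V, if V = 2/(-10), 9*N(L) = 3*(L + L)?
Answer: -592/15 ≈ -39.467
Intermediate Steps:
t = 1 (t = 1/1 = 1)
N(L) = 2*L/3 (N(L) = (3*(L + L))/9 = (3*(2*L))/9 = (6*L)/9 = 2*L/3)
V = -⅕ (V = 2*(-⅒) = -⅕ ≈ -0.20000)
-38 + (8 - N(t))*V = -38 + (8 - 2/3)*(-⅕) = -38 + (8 - 1*⅔)*(-⅕) = -38 + (8 - ⅔)*(-⅕) = -38 + (22/3)*(-⅕) = -38 - 22/15 = -592/15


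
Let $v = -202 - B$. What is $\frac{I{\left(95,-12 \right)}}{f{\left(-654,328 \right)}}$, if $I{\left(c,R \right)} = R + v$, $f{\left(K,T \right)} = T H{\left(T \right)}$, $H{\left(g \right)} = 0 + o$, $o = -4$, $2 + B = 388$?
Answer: $\frac{75}{164} \approx 0.45732$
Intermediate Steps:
$B = 386$ ($B = -2 + 388 = 386$)
$v = -588$ ($v = -202 - 386 = -588$)
$H{\left(g \right)} = -4$ ($H{\left(g \right)} = 0 - 4 = -4$)
$f{\left(K,T \right)} = - 4 T$ ($f{\left(K,T \right)} = T \left(-4\right) = - 4 T$)
$I{\left(c,R \right)} = -588 + R$ ($I{\left(c,R \right)} = R - 588 = -588 + R$)
$\frac{I{\left(95,-12 \right)}}{f{\left(-654,328 \right)}} = \frac{-588 - 12}{\left(-4\right) 328} = - \frac{600}{-1312} = \left(-600\right) \left(- \frac{1}{1312}\right) = \frac{75}{164}$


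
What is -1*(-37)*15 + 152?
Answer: 707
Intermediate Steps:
-1*(-37)*15 + 152 = 37*15 + 152 = 555 + 152 = 707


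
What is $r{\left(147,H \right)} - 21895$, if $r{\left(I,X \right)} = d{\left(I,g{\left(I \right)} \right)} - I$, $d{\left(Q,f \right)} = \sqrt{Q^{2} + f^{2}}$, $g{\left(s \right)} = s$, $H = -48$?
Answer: $-22042 + 147 \sqrt{2} \approx -21834.0$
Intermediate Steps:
$r{\left(I,X \right)} = - I + \sqrt{2} \sqrt{I^{2}}$ ($r{\left(I,X \right)} = \sqrt{I^{2} + I^{2}} - I = \sqrt{2 I^{2}} - I = \sqrt{2} \sqrt{I^{2}} - I = - I + \sqrt{2} \sqrt{I^{2}}$)
$r{\left(147,H \right)} - 21895 = \left(\left(-1\right) 147 + \sqrt{2} \sqrt{147^{2}}\right) - 21895 = \left(-147 + \sqrt{2} \sqrt{21609}\right) - 21895 = \left(-147 + \sqrt{2} \cdot 147\right) - 21895 = \left(-147 + 147 \sqrt{2}\right) - 21895 = -22042 + 147 \sqrt{2}$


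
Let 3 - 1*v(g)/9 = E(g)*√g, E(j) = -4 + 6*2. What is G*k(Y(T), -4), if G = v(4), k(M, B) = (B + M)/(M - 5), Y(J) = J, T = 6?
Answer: -234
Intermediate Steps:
k(M, B) = (B + M)/(-5 + M)
E(j) = 8 (E(j) = -4 + 12 = 8)
v(g) = 27 - 72*√g
G = -117 (G = 27 - 72*√4 = 27 - 72*2 = 27 - 144 = -117)
G*k(Y(T), -4) = -117*(-4 + 6)/(-5 + 6) = -117*2/1 = -117*2 = -234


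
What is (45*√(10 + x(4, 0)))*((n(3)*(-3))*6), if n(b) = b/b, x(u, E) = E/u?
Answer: -810*√10 ≈ -2561.4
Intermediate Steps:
n(b) = 1
(45*√(10 + x(4, 0)))*((n(3)*(-3))*6) = (45*√(10 + 0/4))*((1*(-3))*6) = (45*√(10 + 0*(¼)))*(-3*6) = (45*√(10 + 0))*(-18) = (45*√10)*(-18) = -810*√10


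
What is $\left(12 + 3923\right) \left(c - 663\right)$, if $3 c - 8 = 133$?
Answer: $-2423960$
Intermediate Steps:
$c = 47$ ($c = \frac{8}{3} + \frac{1}{3} \cdot 133 = \frac{8}{3} + \frac{133}{3} = 47$)
$\left(12 + 3923\right) \left(c - 663\right) = \left(12 + 3923\right) \left(47 - 663\right) = 3935 \left(-616\right) = -2423960$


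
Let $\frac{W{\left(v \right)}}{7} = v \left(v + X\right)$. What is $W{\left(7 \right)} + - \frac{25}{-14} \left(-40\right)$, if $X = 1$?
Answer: $\frac{2244}{7} \approx 320.57$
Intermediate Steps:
$W{\left(v \right)} = 7 v \left(1 + v\right)$ ($W{\left(v \right)} = 7 v \left(v + 1\right) = 7 v \left(1 + v\right)$)
$W{\left(7 \right)} + - \frac{25}{-14} \left(-40\right) = 7 \cdot 7 \left(1 + 7\right) + - \frac{25}{-14} \left(-40\right) = 7 \cdot 7 \cdot 8 + \left(-25\right) \left(- \frac{1}{14}\right) \left(-40\right) = 392 + \frac{25}{14} \left(-40\right) = 392 - \frac{500}{7} = \frac{2244}{7}$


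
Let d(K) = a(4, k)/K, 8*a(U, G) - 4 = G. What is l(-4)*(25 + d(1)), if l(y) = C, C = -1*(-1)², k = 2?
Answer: -103/4 ≈ -25.750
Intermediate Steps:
a(U, G) = ½ + G/8
d(K) = 3/(4*K) (d(K) = (½ + (⅛)*2)/K = (½ + ¼)/K = 3/(4*K))
C = -1 (C = -1*1 = -1)
l(y) = -1
l(-4)*(25 + d(1)) = -(25 + (¾)/1) = -(25 + (¾)*1) = -(25 + ¾) = -1*103/4 = -103/4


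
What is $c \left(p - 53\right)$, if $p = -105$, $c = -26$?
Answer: $4108$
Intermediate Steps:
$c \left(p - 53\right) = - 26 \left(-105 - 53\right) = \left(-26\right) \left(-158\right) = 4108$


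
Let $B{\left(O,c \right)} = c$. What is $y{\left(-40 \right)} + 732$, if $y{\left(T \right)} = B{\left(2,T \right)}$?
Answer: $692$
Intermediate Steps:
$y{\left(T \right)} = T$
$y{\left(-40 \right)} + 732 = -40 + 732 = 692$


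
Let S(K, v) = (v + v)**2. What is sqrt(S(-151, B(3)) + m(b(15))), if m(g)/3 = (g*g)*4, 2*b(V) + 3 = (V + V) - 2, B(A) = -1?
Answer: sqrt(1879) ≈ 43.347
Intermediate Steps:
b(V) = -5/2 + V (b(V) = -3/2 + ((V + V) - 2)/2 = -3/2 + (2*V - 2)/2 = -3/2 + (-2 + 2*V)/2 = -3/2 + (-1 + V) = -5/2 + V)
m(g) = 12*g**2 (m(g) = 3*((g*g)*4) = 3*(g**2*4) = 3*(4*g**2) = 12*g**2)
S(K, v) = 4*v**2 (S(K, v) = (2*v)**2 = 4*v**2)
sqrt(S(-151, B(3)) + m(b(15))) = sqrt(4*(-1)**2 + 12*(-5/2 + 15)**2) = sqrt(4*1 + 12*(25/2)**2) = sqrt(4 + 12*(625/4)) = sqrt(4 + 1875) = sqrt(1879)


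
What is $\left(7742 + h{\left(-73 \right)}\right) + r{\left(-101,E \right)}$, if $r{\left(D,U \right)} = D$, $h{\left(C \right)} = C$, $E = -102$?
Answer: $7568$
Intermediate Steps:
$\left(7742 + h{\left(-73 \right)}\right) + r{\left(-101,E \right)} = \left(7742 - 73\right) - 101 = 7669 - 101 = 7568$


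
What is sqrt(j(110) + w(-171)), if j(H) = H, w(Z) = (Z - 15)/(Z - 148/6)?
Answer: 2*sqrt(9557534)/587 ≈ 10.533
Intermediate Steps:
w(Z) = (-15 + Z)/(-74/3 + Z) (w(Z) = (-15 + Z)/(Z - 148*1/6) = (-15 + Z)/(Z - 74/3) = (-15 + Z)/(-74/3 + Z))
sqrt(j(110) + w(-171)) = sqrt(110 + 3*(-15 - 171)/(-74 + 3*(-171))) = sqrt(110 + 3*(-186)/(-74 - 513)) = sqrt(110 + 3*(-186)/(-587)) = sqrt(110 + 3*(-1/587)*(-186)) = sqrt(110 + 558/587) = sqrt(65128/587) = 2*sqrt(9557534)/587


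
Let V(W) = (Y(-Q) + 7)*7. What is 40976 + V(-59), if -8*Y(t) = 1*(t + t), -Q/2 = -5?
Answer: 82085/2 ≈ 41043.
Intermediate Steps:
Q = 10 (Q = -2*(-5) = 10)
Y(t) = -t/4 (Y(t) = -(t + t)/8 = -2*t/8 = -t/4)
V(W) = 133/2 (V(W) = (-(-1)*10/4 + 7)*7 = (-¼*(-10) + 7)*7 = (5/2 + 7)*7 = (19/2)*7 = 133/2)
40976 + V(-59) = 40976 + 133/2 = 82085/2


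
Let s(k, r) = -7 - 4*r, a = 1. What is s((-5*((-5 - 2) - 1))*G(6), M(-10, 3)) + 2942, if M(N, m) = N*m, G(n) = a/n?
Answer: 3055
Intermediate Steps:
G(n) = 1/n
s((-5*((-5 - 2) - 1))*G(6), M(-10, 3)) + 2942 = (-7 - (-40)*3) + 2942 = (-7 - 4*(-30)) + 2942 = (-7 + 120) + 2942 = 113 + 2942 = 3055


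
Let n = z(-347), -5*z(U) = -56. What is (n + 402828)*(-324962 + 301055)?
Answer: -48153383772/5 ≈ -9.6307e+9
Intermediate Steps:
z(U) = 56/5 (z(U) = -⅕*(-56) = 56/5)
n = 56/5 ≈ 11.200
(n + 402828)*(-324962 + 301055) = (56/5 + 402828)*(-324962 + 301055) = (2014196/5)*(-23907) = -48153383772/5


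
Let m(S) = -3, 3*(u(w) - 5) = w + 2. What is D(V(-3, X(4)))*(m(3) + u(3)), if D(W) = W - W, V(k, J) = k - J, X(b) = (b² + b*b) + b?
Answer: 0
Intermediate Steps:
u(w) = 17/3 + w/3 (u(w) = 5 + (w + 2)/3 = 5 + (2 + w)/3 = 5 + (⅔ + w/3) = 17/3 + w/3)
X(b) = b + 2*b² (X(b) = (b² + b²) + b = 2*b² + b = b + 2*b²)
D(W) = 0
D(V(-3, X(4)))*(m(3) + u(3)) = 0*(-3 + (17/3 + (⅓)*3)) = 0*(-3 + (17/3 + 1)) = 0*(-3 + 20/3) = 0*(11/3) = 0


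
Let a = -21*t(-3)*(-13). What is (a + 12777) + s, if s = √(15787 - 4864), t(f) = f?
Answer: 11958 + √10923 ≈ 12063.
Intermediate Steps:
s = √10923 ≈ 104.51
a = -819 (a = -21*(-3)*(-13) = 63*(-13) = -819)
(a + 12777) + s = (-819 + 12777) + √10923 = 11958 + √10923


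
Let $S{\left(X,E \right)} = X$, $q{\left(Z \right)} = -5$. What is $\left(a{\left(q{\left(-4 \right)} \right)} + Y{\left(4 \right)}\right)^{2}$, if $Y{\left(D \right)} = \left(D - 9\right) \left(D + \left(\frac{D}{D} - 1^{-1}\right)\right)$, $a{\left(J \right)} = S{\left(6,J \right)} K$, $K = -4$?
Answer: $1936$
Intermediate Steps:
$a{\left(J \right)} = -24$ ($a{\left(J \right)} = 6 \left(-4\right) = -24$)
$Y{\left(D \right)} = D \left(-9 + D\right)$ ($Y{\left(D \right)} = \left(-9 + D\right) \left(D + \left(1 - 1\right)\right) = \left(-9 + D\right) \left(D + 0\right) = \left(-9 + D\right) D = D \left(-9 + D\right)$)
$\left(a{\left(q{\left(-4 \right)} \right)} + Y{\left(4 \right)}\right)^{2} = \left(-24 + 4 \left(-9 + 4\right)\right)^{2} = \left(-24 + 4 \left(-5\right)\right)^{2} = \left(-24 - 20\right)^{2} = \left(-44\right)^{2} = 1936$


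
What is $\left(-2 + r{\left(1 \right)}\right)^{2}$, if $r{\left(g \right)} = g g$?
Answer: $1$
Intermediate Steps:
$r{\left(g \right)} = g^{2}$
$\left(-2 + r{\left(1 \right)}\right)^{2} = \left(-2 + 1^{2}\right)^{2} = \left(-2 + 1\right)^{2} = \left(-1\right)^{2} = 1$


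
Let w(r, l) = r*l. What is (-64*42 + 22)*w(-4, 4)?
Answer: 42656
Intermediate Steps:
w(r, l) = l*r
(-64*42 + 22)*w(-4, 4) = (-64*42 + 22)*(4*(-4)) = (-2688 + 22)*(-16) = -2666*(-16) = 42656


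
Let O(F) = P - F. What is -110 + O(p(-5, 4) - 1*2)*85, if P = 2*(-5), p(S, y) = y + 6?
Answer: -1640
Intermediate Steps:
p(S, y) = 6 + y
P = -10
O(F) = -10 - F
-110 + O(p(-5, 4) - 1*2)*85 = -110 + (-10 - ((6 + 4) - 1*2))*85 = -110 + (-10 - (10 - 2))*85 = -110 + (-10 - 1*8)*85 = -110 + (-10 - 8)*85 = -110 - 18*85 = -110 - 1530 = -1640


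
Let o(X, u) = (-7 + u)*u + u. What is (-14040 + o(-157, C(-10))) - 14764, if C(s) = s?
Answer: -28644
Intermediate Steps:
o(X, u) = u + u*(-7 + u) (o(X, u) = u*(-7 + u) + u = u + u*(-7 + u))
(-14040 + o(-157, C(-10))) - 14764 = (-14040 - 10*(-6 - 10)) - 14764 = (-14040 - 10*(-16)) - 14764 = (-14040 + 160) - 14764 = -13880 - 14764 = -28644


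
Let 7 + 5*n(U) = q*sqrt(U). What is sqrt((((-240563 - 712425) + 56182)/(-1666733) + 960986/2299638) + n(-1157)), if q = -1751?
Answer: sqrt(-40772271871510236999183990 - 32154901267129897523144833395*I*sqrt(1157))/9582206356635 ≈ 77.173 - 77.176*I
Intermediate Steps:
n(U) = -7/5 - 1751*sqrt(U)/5 (n(U) = -7/5 + (-1751*sqrt(U))/5 = -7/5 - 1751*sqrt(U)/5)
sqrt((((-240563 - 712425) + 56182)/(-1666733) + 960986/2299638) + n(-1157)) = sqrt((((-240563 - 712425) + 56182)/(-1666733) + 960986/2299638) + (-7/5 - 1751*I*sqrt(1157)/5)) = sqrt(((-952988 + 56182)*(-1/1666733) + 960986*(1/2299638)) + (-7/5 - 1751*I*sqrt(1157)/5)) = sqrt((-896806*(-1/1666733) + 480493/1149819) + (-7/5 - 1751*I*sqrt(1157)/5)) = sqrt((896806/1666733 + 480493/1149819) + (-7/5 - 1751*I*sqrt(1157)/5)) = sqrt(1832018117483/1916441271327 + (-7/5 - 1751*I*sqrt(1157)/5)) = sqrt(-4254998311874/9582206356635 - 1751*I*sqrt(1157)/5)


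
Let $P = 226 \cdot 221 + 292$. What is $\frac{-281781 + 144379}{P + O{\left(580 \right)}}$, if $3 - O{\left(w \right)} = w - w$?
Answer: $- \frac{137402}{50241} \approx -2.7349$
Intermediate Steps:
$O{\left(w \right)} = 3$ ($O{\left(w \right)} = 3 - \left(w - w\right) = 3 - 0 = 3 + 0 = 3$)
$P = 50238$ ($P = 49946 + 292 = 50238$)
$\frac{-281781 + 144379}{P + O{\left(580 \right)}} = \frac{-281781 + 144379}{50238 + 3} = - \frac{137402}{50241}$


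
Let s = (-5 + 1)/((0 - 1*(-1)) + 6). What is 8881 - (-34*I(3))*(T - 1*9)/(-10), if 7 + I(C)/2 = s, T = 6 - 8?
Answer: 291013/35 ≈ 8314.7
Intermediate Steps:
s = -4/7 (s = -4/((0 + 1) + 6) = -4/(1 + 6) = -4/7 ≈ -0.57143)
T = -2
I(C) = -106/7 (I(C) = -14 + 2*(-4/7) = -14 - 8/7 = -106/7)
8881 - (-34*I(3))*(T - 1*9)/(-10) = 8881 - (-34*(-106/7))*(-2 - 1*9)/(-10) = 8881 - 3604*(-2 - 9)*(-⅒)/7 = 8881 - 3604*(-11*(-⅒))/7 = 8881 - 3604*11/(7*10) = 8881 - 1*19822/35 = 8881 - 19822/35 = 291013/35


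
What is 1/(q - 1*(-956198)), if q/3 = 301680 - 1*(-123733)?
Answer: 1/2232437 ≈ 4.4794e-7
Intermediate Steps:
q = 1276239 (q = 3*(301680 - 1*(-123733)) = 3*(301680 + 123733) = 3*425413 = 1276239)
1/(q - 1*(-956198)) = 1/(1276239 - 1*(-956198)) = 1/(1276239 + 956198) = 1/2232437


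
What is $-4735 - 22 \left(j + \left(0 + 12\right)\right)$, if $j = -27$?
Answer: $-4405$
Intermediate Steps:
$-4735 - 22 \left(j + \left(0 + 12\right)\right) = -4735 - 22 \left(-27 + \left(0 + 12\right)\right) = -4735 - 22 \left(-27 + 12\right) = -4735 - 22 \left(-15\right) = -4735 - -330 = -4735 + 330 = -4405$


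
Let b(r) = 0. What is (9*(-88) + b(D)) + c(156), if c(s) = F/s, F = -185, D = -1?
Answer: -123737/156 ≈ -793.19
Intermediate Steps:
c(s) = -185/s
(9*(-88) + b(D)) + c(156) = (9*(-88) + 0) - 185/156 = (-792 + 0) - 185*1/156 = -792 - 185/156 = -123737/156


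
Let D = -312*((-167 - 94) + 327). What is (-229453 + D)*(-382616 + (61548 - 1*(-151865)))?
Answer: 42308364135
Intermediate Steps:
D = -20592 (D = -312*(-261 + 327) = -312*66 = -20592)
(-229453 + D)*(-382616 + (61548 - 1*(-151865))) = (-229453 - 20592)*(-382616 + (61548 - 1*(-151865))) = -250045*(-382616 + (61548 + 151865)) = -250045*(-382616 + 213413) = -250045*(-169203) = 42308364135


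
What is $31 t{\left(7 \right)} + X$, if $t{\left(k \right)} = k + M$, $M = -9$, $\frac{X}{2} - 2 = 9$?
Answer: $-40$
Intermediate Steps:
$X = 22$ ($X = 4 + 2 \cdot 9 = 4 + 18 = 22$)
$t{\left(k \right)} = -9 + k$ ($t{\left(k \right)} = k - 9 = -9 + k$)
$31 t{\left(7 \right)} + X = 31 \left(-9 + 7\right) + 22 = 31 \left(-2\right) + 22 = -62 + 22 = -40$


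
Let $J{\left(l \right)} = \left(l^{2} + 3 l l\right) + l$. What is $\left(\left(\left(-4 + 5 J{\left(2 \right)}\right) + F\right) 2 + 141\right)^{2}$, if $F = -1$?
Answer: $96721$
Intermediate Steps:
$J{\left(l \right)} = l + 4 l^{2}$ ($J{\left(l \right)} = \left(l^{2} + 3 l^{2}\right) + l = 4 l^{2} + l = l + 4 l^{2}$)
$\left(\left(\left(-4 + 5 J{\left(2 \right)}\right) + F\right) 2 + 141\right)^{2} = \left(\left(\left(-4 + 5 \cdot 2 \left(1 + 4 \cdot 2\right)\right) - 1\right) 2 + 141\right)^{2} = \left(\left(\left(-4 + 5 \cdot 2 \left(1 + 8\right)\right) - 1\right) 2 + 141\right)^{2} = \left(\left(\left(-4 + 5 \cdot 2 \cdot 9\right) - 1\right) 2 + 141\right)^{2} = \left(\left(\left(-4 + 5 \cdot 18\right) - 1\right) 2 + 141\right)^{2} = \left(\left(\left(-4 + 90\right) - 1\right) 2 + 141\right)^{2} = \left(\left(86 - 1\right) 2 + 141\right)^{2} = \left(85 \cdot 2 + 141\right)^{2} = \left(170 + 141\right)^{2} = 311^{2} = 96721$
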